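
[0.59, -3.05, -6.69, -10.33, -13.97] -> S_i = 0.59 + -3.64*i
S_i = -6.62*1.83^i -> [-6.62, -12.11, -22.17, -40.57, -74.24]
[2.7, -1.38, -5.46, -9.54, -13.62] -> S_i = 2.70 + -4.08*i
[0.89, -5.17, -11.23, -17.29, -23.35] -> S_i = 0.89 + -6.06*i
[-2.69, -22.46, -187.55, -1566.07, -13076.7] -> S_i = -2.69*8.35^i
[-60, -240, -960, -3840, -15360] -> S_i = -60*4^i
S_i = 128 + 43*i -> [128, 171, 214, 257, 300]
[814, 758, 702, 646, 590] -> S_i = 814 + -56*i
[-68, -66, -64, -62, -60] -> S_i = -68 + 2*i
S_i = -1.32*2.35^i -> [-1.32, -3.1, -7.29, -17.13, -40.26]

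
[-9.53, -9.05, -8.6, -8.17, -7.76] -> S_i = -9.53*0.95^i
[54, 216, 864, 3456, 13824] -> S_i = 54*4^i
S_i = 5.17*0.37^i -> [5.17, 1.91, 0.71, 0.26, 0.1]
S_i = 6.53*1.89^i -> [6.53, 12.34, 23.33, 44.09, 83.32]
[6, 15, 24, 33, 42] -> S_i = 6 + 9*i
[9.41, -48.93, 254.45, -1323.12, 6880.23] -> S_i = 9.41*(-5.20)^i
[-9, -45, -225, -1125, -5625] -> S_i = -9*5^i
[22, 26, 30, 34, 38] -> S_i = 22 + 4*i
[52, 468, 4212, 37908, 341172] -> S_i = 52*9^i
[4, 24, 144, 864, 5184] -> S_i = 4*6^i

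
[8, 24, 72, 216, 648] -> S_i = 8*3^i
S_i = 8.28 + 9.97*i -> [8.28, 18.25, 28.22, 38.19, 48.16]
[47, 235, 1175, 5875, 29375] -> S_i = 47*5^i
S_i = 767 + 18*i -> [767, 785, 803, 821, 839]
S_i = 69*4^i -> [69, 276, 1104, 4416, 17664]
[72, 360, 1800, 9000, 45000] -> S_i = 72*5^i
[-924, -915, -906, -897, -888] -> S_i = -924 + 9*i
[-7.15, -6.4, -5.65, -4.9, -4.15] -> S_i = -7.15 + 0.75*i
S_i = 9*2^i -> [9, 18, 36, 72, 144]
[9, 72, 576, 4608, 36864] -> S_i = 9*8^i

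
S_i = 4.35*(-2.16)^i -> [4.35, -9.4, 20.3, -43.84, 94.69]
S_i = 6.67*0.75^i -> [6.67, 5.0, 3.75, 2.81, 2.11]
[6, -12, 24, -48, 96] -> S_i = 6*-2^i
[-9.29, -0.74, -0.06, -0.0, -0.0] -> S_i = -9.29*0.08^i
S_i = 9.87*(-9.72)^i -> [9.87, -95.94, 932.5, -9063.92, 88101.28]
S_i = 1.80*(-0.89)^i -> [1.8, -1.6, 1.43, -1.27, 1.13]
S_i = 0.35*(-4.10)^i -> [0.35, -1.43, 5.88, -24.12, 98.9]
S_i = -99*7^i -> [-99, -693, -4851, -33957, -237699]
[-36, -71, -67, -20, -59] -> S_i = Random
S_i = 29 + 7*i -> [29, 36, 43, 50, 57]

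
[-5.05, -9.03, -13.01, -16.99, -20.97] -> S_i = -5.05 + -3.98*i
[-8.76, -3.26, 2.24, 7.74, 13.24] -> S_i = -8.76 + 5.50*i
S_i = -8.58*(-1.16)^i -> [-8.58, 9.95, -11.55, 13.39, -15.54]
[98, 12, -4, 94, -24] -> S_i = Random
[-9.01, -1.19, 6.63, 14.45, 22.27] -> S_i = -9.01 + 7.82*i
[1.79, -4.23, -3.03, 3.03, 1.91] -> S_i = Random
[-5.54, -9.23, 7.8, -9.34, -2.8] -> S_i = Random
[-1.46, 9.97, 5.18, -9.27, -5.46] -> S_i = Random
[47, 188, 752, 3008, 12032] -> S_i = 47*4^i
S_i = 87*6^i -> [87, 522, 3132, 18792, 112752]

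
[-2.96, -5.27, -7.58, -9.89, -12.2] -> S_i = -2.96 + -2.31*i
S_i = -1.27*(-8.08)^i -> [-1.27, 10.26, -82.91, 669.94, -5413.14]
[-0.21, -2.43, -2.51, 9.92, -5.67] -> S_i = Random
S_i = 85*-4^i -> [85, -340, 1360, -5440, 21760]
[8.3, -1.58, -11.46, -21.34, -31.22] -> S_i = 8.30 + -9.88*i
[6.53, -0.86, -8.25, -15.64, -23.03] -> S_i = 6.53 + -7.39*i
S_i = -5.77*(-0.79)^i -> [-5.77, 4.56, -3.6, 2.84, -2.25]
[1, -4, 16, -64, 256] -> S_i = 1*-4^i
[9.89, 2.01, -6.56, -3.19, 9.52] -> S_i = Random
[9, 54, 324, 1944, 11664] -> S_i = 9*6^i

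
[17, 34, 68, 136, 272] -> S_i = 17*2^i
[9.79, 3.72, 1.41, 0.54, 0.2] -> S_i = 9.79*0.38^i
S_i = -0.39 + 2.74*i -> [-0.39, 2.35, 5.09, 7.83, 10.57]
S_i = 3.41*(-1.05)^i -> [3.41, -3.58, 3.76, -3.95, 4.14]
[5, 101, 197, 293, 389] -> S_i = 5 + 96*i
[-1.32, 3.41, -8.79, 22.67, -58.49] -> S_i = -1.32*(-2.58)^i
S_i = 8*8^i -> [8, 64, 512, 4096, 32768]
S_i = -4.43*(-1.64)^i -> [-4.43, 7.27, -11.91, 19.54, -32.05]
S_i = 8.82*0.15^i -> [8.82, 1.32, 0.2, 0.03, 0.0]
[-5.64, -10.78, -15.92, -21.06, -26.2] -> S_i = -5.64 + -5.14*i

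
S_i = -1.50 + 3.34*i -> [-1.5, 1.84, 5.18, 8.52, 11.86]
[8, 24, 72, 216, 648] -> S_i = 8*3^i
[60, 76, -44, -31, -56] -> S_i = Random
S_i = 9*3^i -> [9, 27, 81, 243, 729]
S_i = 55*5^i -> [55, 275, 1375, 6875, 34375]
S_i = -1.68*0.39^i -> [-1.68, -0.66, -0.26, -0.1, -0.04]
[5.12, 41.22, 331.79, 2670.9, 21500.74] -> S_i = 5.12*8.05^i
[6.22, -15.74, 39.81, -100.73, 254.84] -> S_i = 6.22*(-2.53)^i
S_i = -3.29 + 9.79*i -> [-3.29, 6.5, 16.29, 26.08, 35.87]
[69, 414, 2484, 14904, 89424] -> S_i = 69*6^i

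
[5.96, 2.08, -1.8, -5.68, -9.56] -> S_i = 5.96 + -3.88*i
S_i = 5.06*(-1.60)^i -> [5.06, -8.1, 12.95, -20.73, 33.16]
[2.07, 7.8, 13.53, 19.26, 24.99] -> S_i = 2.07 + 5.73*i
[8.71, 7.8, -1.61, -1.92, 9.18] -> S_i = Random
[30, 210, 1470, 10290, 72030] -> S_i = 30*7^i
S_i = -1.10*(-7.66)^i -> [-1.1, 8.43, -64.54, 494.4, -3787.11]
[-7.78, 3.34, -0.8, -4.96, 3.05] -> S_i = Random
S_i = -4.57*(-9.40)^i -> [-4.57, 42.96, -403.81, 3795.77, -35680.23]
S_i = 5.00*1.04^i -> [5.0, 5.2, 5.41, 5.62, 5.85]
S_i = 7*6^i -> [7, 42, 252, 1512, 9072]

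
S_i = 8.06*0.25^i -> [8.06, 2.02, 0.5, 0.13, 0.03]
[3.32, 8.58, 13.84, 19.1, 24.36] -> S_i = 3.32 + 5.26*i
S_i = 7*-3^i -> [7, -21, 63, -189, 567]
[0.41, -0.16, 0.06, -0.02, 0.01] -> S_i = 0.41*(-0.38)^i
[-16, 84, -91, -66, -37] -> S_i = Random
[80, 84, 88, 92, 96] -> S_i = 80 + 4*i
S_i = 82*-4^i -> [82, -328, 1312, -5248, 20992]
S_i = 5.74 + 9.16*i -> [5.74, 14.9, 24.06, 33.22, 42.38]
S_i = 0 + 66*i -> [0, 66, 132, 198, 264]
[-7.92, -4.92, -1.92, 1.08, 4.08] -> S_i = -7.92 + 3.00*i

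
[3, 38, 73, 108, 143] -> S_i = 3 + 35*i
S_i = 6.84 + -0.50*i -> [6.84, 6.34, 5.84, 5.34, 4.84]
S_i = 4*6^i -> [4, 24, 144, 864, 5184]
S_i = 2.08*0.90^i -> [2.08, 1.87, 1.68, 1.52, 1.36]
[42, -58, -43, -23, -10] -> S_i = Random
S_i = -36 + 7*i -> [-36, -29, -22, -15, -8]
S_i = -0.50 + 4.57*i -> [-0.5, 4.07, 8.64, 13.21, 17.78]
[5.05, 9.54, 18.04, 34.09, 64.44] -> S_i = 5.05*1.89^i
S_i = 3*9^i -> [3, 27, 243, 2187, 19683]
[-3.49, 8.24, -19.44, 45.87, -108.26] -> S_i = -3.49*(-2.36)^i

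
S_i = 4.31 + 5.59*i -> [4.31, 9.9, 15.49, 21.08, 26.67]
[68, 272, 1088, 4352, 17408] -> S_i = 68*4^i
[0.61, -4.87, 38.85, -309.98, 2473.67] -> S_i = 0.61*(-7.98)^i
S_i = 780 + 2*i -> [780, 782, 784, 786, 788]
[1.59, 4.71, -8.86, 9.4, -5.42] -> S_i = Random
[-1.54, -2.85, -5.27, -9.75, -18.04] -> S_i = -1.54*1.85^i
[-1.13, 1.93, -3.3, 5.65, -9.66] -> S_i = -1.13*(-1.71)^i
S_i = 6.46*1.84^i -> [6.46, 11.89, 21.87, 40.24, 74.05]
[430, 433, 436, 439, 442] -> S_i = 430 + 3*i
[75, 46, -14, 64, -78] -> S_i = Random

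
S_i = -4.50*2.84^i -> [-4.5, -12.78, -36.3, -103.08, -292.74]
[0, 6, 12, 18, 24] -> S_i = 0 + 6*i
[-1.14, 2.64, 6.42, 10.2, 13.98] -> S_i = -1.14 + 3.78*i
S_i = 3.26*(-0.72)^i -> [3.26, -2.35, 1.69, -1.22, 0.88]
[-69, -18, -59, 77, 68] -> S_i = Random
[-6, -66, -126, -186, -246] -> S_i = -6 + -60*i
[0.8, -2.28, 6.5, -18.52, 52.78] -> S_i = 0.80*(-2.85)^i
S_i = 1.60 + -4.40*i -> [1.6, -2.8, -7.2, -11.6, -16.0]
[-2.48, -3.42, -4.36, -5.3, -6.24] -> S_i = -2.48 + -0.94*i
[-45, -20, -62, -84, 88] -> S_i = Random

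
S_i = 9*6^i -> [9, 54, 324, 1944, 11664]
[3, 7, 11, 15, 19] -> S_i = 3 + 4*i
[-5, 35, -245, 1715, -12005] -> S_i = -5*-7^i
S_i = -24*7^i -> [-24, -168, -1176, -8232, -57624]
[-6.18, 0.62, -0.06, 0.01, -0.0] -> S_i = -6.18*(-0.10)^i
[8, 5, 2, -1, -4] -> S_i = 8 + -3*i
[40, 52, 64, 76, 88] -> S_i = 40 + 12*i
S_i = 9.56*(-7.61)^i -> [9.56, -72.75, 553.64, -4213.2, 32062.44]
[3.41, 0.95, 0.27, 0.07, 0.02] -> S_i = 3.41*0.28^i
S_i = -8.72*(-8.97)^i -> [-8.72, 78.22, -701.62, 6293.52, -56452.9]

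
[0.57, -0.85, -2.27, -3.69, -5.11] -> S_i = 0.57 + -1.42*i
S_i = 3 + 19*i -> [3, 22, 41, 60, 79]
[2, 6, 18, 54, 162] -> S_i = 2*3^i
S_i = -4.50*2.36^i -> [-4.5, -10.62, -25.06, -59.15, -139.59]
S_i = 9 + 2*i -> [9, 11, 13, 15, 17]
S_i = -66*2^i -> [-66, -132, -264, -528, -1056]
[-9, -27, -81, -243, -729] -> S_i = -9*3^i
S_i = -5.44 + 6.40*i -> [-5.44, 0.96, 7.36, 13.76, 20.16]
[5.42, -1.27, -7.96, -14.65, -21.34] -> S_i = 5.42 + -6.69*i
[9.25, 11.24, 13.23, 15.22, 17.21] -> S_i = 9.25 + 1.99*i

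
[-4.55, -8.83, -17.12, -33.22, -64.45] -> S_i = -4.55*1.94^i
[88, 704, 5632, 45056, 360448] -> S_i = 88*8^i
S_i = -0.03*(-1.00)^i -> [-0.03, 0.03, -0.03, 0.03, -0.03]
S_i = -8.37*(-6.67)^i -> [-8.37, 55.83, -372.37, 2483.72, -16566.42]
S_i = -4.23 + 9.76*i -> [-4.23, 5.53, 15.29, 25.05, 34.81]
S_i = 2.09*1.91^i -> [2.09, 3.99, 7.62, 14.56, 27.82]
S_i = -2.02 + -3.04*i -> [-2.02, -5.06, -8.1, -11.14, -14.18]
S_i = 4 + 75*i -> [4, 79, 154, 229, 304]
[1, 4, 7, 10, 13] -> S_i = 1 + 3*i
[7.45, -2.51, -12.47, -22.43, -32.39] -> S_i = 7.45 + -9.96*i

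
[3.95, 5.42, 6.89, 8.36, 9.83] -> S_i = 3.95 + 1.47*i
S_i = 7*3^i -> [7, 21, 63, 189, 567]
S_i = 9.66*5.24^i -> [9.66, 50.62, 265.24, 1389.86, 7282.87]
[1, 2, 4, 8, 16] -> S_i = 1*2^i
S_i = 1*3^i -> [1, 3, 9, 27, 81]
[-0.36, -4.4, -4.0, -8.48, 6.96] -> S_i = Random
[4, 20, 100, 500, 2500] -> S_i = 4*5^i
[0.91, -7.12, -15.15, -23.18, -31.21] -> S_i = 0.91 + -8.03*i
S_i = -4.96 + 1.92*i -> [-4.96, -3.04, -1.12, 0.8, 2.72]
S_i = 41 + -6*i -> [41, 35, 29, 23, 17]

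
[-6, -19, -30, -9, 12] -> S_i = Random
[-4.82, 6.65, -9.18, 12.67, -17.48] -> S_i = -4.82*(-1.38)^i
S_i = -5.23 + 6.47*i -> [-5.23, 1.24, 7.71, 14.18, 20.65]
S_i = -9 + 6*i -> [-9, -3, 3, 9, 15]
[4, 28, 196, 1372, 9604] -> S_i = 4*7^i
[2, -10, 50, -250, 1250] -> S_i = 2*-5^i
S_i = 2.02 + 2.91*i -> [2.02, 4.93, 7.84, 10.75, 13.66]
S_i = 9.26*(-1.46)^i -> [9.26, -13.52, 19.74, -28.82, 42.07]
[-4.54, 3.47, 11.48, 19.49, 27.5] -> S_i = -4.54 + 8.01*i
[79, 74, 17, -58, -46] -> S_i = Random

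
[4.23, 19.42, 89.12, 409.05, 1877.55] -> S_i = 4.23*4.59^i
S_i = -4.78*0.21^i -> [-4.78, -1.0, -0.21, -0.04, -0.01]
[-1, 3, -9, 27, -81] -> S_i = -1*-3^i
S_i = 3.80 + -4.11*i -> [3.8, -0.31, -4.42, -8.53, -12.64]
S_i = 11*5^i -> [11, 55, 275, 1375, 6875]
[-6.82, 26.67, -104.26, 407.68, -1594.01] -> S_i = -6.82*(-3.91)^i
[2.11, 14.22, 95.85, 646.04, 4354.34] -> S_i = 2.11*6.74^i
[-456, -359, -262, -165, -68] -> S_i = -456 + 97*i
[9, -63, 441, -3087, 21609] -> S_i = 9*-7^i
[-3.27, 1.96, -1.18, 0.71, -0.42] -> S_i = -3.27*(-0.60)^i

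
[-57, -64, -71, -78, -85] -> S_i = -57 + -7*i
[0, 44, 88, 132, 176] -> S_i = 0 + 44*i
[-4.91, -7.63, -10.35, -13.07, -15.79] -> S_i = -4.91 + -2.72*i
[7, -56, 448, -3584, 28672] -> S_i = 7*-8^i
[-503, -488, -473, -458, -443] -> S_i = -503 + 15*i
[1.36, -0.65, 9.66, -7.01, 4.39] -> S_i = Random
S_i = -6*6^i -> [-6, -36, -216, -1296, -7776]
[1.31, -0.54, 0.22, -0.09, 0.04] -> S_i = 1.31*(-0.41)^i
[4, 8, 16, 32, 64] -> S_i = 4*2^i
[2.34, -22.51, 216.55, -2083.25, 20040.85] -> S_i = 2.34*(-9.62)^i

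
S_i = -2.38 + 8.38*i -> [-2.38, 6.0, 14.38, 22.76, 31.14]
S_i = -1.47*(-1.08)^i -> [-1.47, 1.59, -1.71, 1.85, -2.0]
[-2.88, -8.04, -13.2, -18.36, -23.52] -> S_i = -2.88 + -5.16*i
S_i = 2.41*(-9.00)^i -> [2.41, -21.69, 195.21, -1756.89, 15812.01]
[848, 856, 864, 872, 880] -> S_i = 848 + 8*i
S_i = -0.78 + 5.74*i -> [-0.78, 4.96, 10.7, 16.44, 22.18]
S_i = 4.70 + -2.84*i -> [4.7, 1.86, -0.98, -3.82, -6.66]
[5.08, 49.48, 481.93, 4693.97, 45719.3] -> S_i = 5.08*9.74^i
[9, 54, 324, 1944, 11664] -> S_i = 9*6^i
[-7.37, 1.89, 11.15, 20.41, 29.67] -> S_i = -7.37 + 9.26*i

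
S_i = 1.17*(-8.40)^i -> [1.17, -9.83, 82.56, -693.46, 5825.09]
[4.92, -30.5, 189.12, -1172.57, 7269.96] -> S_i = 4.92*(-6.20)^i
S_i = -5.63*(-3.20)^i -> [-5.63, 18.02, -57.65, 184.48, -590.35]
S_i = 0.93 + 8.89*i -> [0.93, 9.82, 18.71, 27.6, 36.49]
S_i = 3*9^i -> [3, 27, 243, 2187, 19683]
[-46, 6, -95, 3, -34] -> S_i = Random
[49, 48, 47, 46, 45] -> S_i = 49 + -1*i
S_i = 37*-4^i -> [37, -148, 592, -2368, 9472]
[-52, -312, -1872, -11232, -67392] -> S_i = -52*6^i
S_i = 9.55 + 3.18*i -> [9.55, 12.73, 15.91, 19.09, 22.27]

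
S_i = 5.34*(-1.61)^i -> [5.34, -8.6, 13.84, -22.29, 35.88]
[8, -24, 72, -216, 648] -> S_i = 8*-3^i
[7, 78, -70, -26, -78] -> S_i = Random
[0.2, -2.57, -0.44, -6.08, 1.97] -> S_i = Random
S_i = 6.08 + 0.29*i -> [6.08, 6.37, 6.66, 6.95, 7.24]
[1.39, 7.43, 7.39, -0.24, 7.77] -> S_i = Random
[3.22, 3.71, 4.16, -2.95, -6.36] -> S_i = Random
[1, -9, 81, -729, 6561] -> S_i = 1*-9^i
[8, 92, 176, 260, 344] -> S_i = 8 + 84*i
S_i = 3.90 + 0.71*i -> [3.9, 4.61, 5.32, 6.03, 6.74]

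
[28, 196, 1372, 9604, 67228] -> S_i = 28*7^i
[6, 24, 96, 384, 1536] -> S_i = 6*4^i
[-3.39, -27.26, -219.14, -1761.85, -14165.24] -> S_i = -3.39*8.04^i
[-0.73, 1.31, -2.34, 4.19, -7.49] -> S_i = -0.73*(-1.79)^i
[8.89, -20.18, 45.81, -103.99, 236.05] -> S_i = 8.89*(-2.27)^i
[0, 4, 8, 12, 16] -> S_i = 0 + 4*i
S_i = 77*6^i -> [77, 462, 2772, 16632, 99792]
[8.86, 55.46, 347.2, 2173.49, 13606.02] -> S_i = 8.86*6.26^i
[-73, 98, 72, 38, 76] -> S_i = Random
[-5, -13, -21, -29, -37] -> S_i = -5 + -8*i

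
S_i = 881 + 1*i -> [881, 882, 883, 884, 885]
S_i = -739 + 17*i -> [-739, -722, -705, -688, -671]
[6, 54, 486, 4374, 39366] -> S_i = 6*9^i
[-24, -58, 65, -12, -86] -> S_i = Random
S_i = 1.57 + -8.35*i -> [1.57, -6.78, -15.13, -23.48, -31.83]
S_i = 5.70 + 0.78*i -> [5.7, 6.48, 7.26, 8.04, 8.82]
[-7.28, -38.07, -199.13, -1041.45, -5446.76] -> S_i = -7.28*5.23^i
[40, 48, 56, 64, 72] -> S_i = 40 + 8*i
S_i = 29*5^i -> [29, 145, 725, 3625, 18125]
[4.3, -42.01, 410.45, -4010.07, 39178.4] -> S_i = 4.30*(-9.77)^i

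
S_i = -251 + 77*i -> [-251, -174, -97, -20, 57]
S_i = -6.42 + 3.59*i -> [-6.42, -2.83, 0.76, 4.35, 7.94]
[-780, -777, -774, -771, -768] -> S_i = -780 + 3*i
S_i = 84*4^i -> [84, 336, 1344, 5376, 21504]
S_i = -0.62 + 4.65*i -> [-0.62, 4.03, 8.68, 13.33, 17.98]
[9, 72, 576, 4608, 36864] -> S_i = 9*8^i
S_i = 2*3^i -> [2, 6, 18, 54, 162]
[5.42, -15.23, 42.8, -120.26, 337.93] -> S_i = 5.42*(-2.81)^i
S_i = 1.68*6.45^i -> [1.68, 10.84, 69.89, 450.8, 2907.69]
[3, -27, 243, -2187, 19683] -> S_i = 3*-9^i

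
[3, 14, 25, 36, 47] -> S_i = 3 + 11*i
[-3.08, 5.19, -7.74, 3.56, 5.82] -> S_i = Random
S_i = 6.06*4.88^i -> [6.06, 29.57, 144.32, 704.26, 3436.78]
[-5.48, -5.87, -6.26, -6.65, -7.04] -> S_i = -5.48 + -0.39*i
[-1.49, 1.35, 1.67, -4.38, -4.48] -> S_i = Random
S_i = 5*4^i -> [5, 20, 80, 320, 1280]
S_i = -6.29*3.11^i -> [-6.29, -19.56, -60.84, -189.2, -588.43]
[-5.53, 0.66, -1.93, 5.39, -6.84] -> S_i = Random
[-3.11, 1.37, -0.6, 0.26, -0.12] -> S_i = -3.11*(-0.44)^i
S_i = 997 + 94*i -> [997, 1091, 1185, 1279, 1373]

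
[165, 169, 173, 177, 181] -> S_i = 165 + 4*i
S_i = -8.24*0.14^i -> [-8.24, -1.15, -0.16, -0.02, -0.0]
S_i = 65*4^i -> [65, 260, 1040, 4160, 16640]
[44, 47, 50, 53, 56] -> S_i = 44 + 3*i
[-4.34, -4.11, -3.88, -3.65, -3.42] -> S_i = -4.34 + 0.23*i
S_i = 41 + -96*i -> [41, -55, -151, -247, -343]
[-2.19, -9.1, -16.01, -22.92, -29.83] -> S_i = -2.19 + -6.91*i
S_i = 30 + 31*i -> [30, 61, 92, 123, 154]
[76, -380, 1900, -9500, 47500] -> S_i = 76*-5^i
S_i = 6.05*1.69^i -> [6.05, 10.22, 17.28, 29.2, 49.35]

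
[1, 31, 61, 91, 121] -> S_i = 1 + 30*i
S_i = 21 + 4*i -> [21, 25, 29, 33, 37]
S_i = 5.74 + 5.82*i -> [5.74, 11.56, 17.38, 23.2, 29.02]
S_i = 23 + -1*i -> [23, 22, 21, 20, 19]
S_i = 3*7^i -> [3, 21, 147, 1029, 7203]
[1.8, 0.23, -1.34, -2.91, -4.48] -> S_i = 1.80 + -1.57*i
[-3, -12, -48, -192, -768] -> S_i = -3*4^i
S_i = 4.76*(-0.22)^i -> [4.76, -1.05, 0.23, -0.05, 0.01]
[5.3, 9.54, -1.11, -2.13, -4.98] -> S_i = Random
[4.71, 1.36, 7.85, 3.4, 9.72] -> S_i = Random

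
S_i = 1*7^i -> [1, 7, 49, 343, 2401]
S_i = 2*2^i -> [2, 4, 8, 16, 32]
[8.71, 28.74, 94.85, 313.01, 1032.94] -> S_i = 8.71*3.30^i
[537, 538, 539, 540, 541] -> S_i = 537 + 1*i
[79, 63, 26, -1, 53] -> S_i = Random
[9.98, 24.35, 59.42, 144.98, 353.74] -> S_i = 9.98*2.44^i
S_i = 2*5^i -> [2, 10, 50, 250, 1250]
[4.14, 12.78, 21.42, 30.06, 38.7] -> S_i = 4.14 + 8.64*i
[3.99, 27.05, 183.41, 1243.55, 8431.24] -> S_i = 3.99*6.78^i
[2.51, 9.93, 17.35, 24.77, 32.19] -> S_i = 2.51 + 7.42*i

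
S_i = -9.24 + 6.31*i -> [-9.24, -2.93, 3.38, 9.69, 16.0]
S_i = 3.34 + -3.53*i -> [3.34, -0.19, -3.72, -7.25, -10.78]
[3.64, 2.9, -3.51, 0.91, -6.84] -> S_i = Random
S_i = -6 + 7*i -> [-6, 1, 8, 15, 22]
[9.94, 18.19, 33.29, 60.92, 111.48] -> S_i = 9.94*1.83^i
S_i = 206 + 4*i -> [206, 210, 214, 218, 222]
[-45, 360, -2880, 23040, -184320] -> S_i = -45*-8^i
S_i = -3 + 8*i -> [-3, 5, 13, 21, 29]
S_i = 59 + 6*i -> [59, 65, 71, 77, 83]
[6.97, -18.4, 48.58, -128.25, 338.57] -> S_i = 6.97*(-2.64)^i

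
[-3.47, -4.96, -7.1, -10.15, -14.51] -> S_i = -3.47*1.43^i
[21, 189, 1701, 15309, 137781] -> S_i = 21*9^i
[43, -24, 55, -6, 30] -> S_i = Random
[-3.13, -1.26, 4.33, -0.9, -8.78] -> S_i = Random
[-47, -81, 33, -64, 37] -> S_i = Random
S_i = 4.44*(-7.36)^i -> [4.44, -32.68, 240.51, -1770.18, 13028.49]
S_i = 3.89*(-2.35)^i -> [3.89, -9.14, 21.48, -50.48, 118.64]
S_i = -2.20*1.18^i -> [-2.2, -2.6, -3.06, -3.61, -4.27]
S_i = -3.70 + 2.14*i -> [-3.7, -1.56, 0.58, 2.72, 4.86]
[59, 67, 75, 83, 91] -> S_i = 59 + 8*i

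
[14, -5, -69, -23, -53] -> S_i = Random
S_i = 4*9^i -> [4, 36, 324, 2916, 26244]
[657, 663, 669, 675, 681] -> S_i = 657 + 6*i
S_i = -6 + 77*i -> [-6, 71, 148, 225, 302]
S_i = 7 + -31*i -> [7, -24, -55, -86, -117]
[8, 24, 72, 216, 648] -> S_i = 8*3^i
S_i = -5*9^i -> [-5, -45, -405, -3645, -32805]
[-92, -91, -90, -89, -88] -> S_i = -92 + 1*i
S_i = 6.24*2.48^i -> [6.24, 15.48, 38.38, 95.18, 236.04]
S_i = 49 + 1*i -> [49, 50, 51, 52, 53]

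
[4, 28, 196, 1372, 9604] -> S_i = 4*7^i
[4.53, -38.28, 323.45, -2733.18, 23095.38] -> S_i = 4.53*(-8.45)^i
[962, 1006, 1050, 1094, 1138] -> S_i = 962 + 44*i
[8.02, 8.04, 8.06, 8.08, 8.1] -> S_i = 8.02 + 0.02*i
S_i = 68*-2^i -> [68, -136, 272, -544, 1088]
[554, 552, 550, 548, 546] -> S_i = 554 + -2*i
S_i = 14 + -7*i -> [14, 7, 0, -7, -14]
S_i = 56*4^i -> [56, 224, 896, 3584, 14336]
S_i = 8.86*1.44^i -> [8.86, 12.76, 18.37, 26.46, 38.1]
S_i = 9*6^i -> [9, 54, 324, 1944, 11664]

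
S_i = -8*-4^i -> [-8, 32, -128, 512, -2048]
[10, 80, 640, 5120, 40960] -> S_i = 10*8^i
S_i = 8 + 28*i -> [8, 36, 64, 92, 120]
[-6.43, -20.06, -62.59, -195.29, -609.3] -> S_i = -6.43*3.12^i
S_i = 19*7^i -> [19, 133, 931, 6517, 45619]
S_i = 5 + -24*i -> [5, -19, -43, -67, -91]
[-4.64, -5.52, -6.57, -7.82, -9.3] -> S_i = -4.64*1.19^i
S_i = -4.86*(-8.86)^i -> [-4.86, 43.06, -381.51, 3380.16, -29948.23]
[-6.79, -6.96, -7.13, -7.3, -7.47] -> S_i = -6.79 + -0.17*i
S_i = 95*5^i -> [95, 475, 2375, 11875, 59375]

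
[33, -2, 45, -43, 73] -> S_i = Random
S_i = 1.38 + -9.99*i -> [1.38, -8.61, -18.6, -28.59, -38.58]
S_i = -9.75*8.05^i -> [-9.75, -78.49, -631.82, -5086.19, -40943.8]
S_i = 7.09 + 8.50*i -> [7.09, 15.59, 24.09, 32.59, 41.09]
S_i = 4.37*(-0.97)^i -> [4.37, -4.24, 4.11, -3.99, 3.87]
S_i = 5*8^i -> [5, 40, 320, 2560, 20480]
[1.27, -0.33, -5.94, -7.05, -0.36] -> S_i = Random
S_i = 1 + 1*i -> [1, 2, 3, 4, 5]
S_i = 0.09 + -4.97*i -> [0.09, -4.88, -9.85, -14.82, -19.79]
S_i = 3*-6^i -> [3, -18, 108, -648, 3888]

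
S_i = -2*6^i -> [-2, -12, -72, -432, -2592]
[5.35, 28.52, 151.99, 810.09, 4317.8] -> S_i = 5.35*5.33^i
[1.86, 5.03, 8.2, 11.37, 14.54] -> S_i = 1.86 + 3.17*i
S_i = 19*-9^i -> [19, -171, 1539, -13851, 124659]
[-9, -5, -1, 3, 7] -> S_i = -9 + 4*i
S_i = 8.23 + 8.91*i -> [8.23, 17.14, 26.05, 34.96, 43.87]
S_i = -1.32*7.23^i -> [-1.32, -9.54, -69.0, -498.87, -3606.84]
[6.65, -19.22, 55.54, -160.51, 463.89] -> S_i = 6.65*(-2.89)^i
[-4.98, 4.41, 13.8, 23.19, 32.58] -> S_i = -4.98 + 9.39*i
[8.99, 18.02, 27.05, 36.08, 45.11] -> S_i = 8.99 + 9.03*i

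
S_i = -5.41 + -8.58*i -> [-5.41, -13.99, -22.57, -31.15, -39.73]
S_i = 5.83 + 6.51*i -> [5.83, 12.34, 18.85, 25.36, 31.87]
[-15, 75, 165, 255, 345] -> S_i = -15 + 90*i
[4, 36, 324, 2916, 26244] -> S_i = 4*9^i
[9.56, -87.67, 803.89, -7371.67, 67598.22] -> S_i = 9.56*(-9.17)^i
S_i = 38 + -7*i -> [38, 31, 24, 17, 10]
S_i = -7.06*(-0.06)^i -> [-7.06, 0.42, -0.03, 0.0, -0.0]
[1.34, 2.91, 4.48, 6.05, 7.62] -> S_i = 1.34 + 1.57*i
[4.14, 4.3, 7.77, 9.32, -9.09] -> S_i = Random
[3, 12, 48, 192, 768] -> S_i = 3*4^i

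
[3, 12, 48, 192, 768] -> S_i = 3*4^i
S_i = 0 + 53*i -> [0, 53, 106, 159, 212]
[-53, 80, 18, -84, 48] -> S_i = Random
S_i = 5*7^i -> [5, 35, 245, 1715, 12005]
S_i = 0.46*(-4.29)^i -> [0.46, -1.97, 8.47, -36.32, 155.81]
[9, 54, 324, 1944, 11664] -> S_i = 9*6^i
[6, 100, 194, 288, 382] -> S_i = 6 + 94*i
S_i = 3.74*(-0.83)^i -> [3.74, -3.1, 2.58, -2.14, 1.77]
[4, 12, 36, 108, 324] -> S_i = 4*3^i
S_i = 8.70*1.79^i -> [8.7, 15.57, 27.88, 49.9, 89.32]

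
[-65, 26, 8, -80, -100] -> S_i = Random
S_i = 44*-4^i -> [44, -176, 704, -2816, 11264]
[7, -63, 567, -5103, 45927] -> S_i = 7*-9^i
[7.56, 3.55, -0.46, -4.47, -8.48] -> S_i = 7.56 + -4.01*i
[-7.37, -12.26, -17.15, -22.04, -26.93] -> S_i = -7.37 + -4.89*i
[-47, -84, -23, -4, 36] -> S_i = Random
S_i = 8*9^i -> [8, 72, 648, 5832, 52488]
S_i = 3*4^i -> [3, 12, 48, 192, 768]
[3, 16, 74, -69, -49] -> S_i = Random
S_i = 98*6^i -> [98, 588, 3528, 21168, 127008]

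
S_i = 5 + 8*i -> [5, 13, 21, 29, 37]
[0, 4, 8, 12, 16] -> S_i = 0 + 4*i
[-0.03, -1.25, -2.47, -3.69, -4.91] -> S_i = -0.03 + -1.22*i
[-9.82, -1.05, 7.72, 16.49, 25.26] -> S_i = -9.82 + 8.77*i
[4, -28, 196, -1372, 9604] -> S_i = 4*-7^i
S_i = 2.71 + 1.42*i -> [2.71, 4.13, 5.55, 6.97, 8.39]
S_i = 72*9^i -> [72, 648, 5832, 52488, 472392]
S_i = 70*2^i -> [70, 140, 280, 560, 1120]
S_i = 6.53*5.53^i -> [6.53, 36.11, 199.69, 1104.3, 6106.8]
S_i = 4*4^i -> [4, 16, 64, 256, 1024]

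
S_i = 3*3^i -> [3, 9, 27, 81, 243]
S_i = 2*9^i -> [2, 18, 162, 1458, 13122]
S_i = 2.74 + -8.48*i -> [2.74, -5.74, -14.22, -22.7, -31.18]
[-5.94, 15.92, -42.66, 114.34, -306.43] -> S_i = -5.94*(-2.68)^i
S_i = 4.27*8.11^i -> [4.27, 34.63, 280.85, 2277.67, 18471.89]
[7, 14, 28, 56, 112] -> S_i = 7*2^i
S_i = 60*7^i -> [60, 420, 2940, 20580, 144060]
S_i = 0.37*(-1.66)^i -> [0.37, -0.61, 1.02, -1.69, 2.81]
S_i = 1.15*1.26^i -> [1.15, 1.45, 1.83, 2.3, 2.9]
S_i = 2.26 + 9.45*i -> [2.26, 11.71, 21.16, 30.61, 40.06]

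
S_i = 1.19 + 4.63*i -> [1.19, 5.82, 10.45, 15.08, 19.71]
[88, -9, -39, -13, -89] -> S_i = Random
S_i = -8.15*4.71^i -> [-8.15, -38.39, -180.8, -851.57, -4010.89]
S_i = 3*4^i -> [3, 12, 48, 192, 768]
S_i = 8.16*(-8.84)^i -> [8.16, -72.13, 637.67, -5636.99, 49830.96]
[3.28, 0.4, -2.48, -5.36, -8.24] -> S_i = 3.28 + -2.88*i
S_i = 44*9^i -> [44, 396, 3564, 32076, 288684]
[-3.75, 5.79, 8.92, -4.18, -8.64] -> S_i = Random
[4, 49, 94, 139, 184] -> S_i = 4 + 45*i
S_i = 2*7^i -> [2, 14, 98, 686, 4802]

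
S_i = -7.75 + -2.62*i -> [-7.75, -10.37, -12.99, -15.61, -18.23]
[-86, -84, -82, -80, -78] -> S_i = -86 + 2*i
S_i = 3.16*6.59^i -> [3.16, 20.82, 137.23, 904.36, 5959.76]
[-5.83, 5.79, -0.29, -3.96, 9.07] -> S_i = Random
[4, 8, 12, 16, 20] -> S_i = 4 + 4*i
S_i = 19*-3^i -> [19, -57, 171, -513, 1539]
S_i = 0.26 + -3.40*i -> [0.26, -3.14, -6.54, -9.94, -13.34]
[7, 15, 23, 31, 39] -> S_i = 7 + 8*i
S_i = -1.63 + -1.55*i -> [-1.63, -3.18, -4.73, -6.28, -7.83]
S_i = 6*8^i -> [6, 48, 384, 3072, 24576]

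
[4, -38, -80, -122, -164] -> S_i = 4 + -42*i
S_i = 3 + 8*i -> [3, 11, 19, 27, 35]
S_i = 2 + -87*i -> [2, -85, -172, -259, -346]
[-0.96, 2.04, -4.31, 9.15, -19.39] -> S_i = -0.96*(-2.12)^i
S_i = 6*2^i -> [6, 12, 24, 48, 96]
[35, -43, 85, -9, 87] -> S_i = Random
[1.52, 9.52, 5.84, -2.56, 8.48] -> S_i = Random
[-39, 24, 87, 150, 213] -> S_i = -39 + 63*i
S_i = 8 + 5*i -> [8, 13, 18, 23, 28]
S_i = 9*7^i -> [9, 63, 441, 3087, 21609]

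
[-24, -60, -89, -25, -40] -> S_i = Random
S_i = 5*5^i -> [5, 25, 125, 625, 3125]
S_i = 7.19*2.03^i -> [7.19, 14.6, 29.63, 60.15, 122.1]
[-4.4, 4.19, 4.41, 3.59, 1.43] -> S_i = Random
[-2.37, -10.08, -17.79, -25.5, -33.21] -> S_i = -2.37 + -7.71*i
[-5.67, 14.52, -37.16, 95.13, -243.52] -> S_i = -5.67*(-2.56)^i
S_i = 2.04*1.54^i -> [2.04, 3.14, 4.84, 7.45, 11.47]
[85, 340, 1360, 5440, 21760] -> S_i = 85*4^i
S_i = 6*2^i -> [6, 12, 24, 48, 96]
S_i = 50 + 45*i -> [50, 95, 140, 185, 230]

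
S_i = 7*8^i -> [7, 56, 448, 3584, 28672]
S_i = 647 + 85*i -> [647, 732, 817, 902, 987]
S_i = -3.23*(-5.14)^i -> [-3.23, 16.6, -85.34, 438.62, -2254.52]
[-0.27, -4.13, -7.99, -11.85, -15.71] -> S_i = -0.27 + -3.86*i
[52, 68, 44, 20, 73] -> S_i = Random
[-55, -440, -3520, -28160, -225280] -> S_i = -55*8^i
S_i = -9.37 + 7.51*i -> [-9.37, -1.86, 5.65, 13.16, 20.67]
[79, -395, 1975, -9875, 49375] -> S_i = 79*-5^i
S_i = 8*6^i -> [8, 48, 288, 1728, 10368]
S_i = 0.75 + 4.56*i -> [0.75, 5.31, 9.87, 14.43, 18.99]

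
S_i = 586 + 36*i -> [586, 622, 658, 694, 730]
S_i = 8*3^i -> [8, 24, 72, 216, 648]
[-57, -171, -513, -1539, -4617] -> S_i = -57*3^i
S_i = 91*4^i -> [91, 364, 1456, 5824, 23296]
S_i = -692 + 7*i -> [-692, -685, -678, -671, -664]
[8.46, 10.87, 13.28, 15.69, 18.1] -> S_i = 8.46 + 2.41*i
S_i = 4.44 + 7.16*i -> [4.44, 11.6, 18.76, 25.92, 33.08]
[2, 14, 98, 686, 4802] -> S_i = 2*7^i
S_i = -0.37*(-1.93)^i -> [-0.37, 0.71, -1.38, 2.66, -5.13]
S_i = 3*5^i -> [3, 15, 75, 375, 1875]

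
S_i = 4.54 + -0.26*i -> [4.54, 4.28, 4.02, 3.76, 3.5]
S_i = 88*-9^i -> [88, -792, 7128, -64152, 577368]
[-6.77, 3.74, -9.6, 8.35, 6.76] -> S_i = Random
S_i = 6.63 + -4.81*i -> [6.63, 1.82, -2.99, -7.8, -12.61]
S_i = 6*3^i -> [6, 18, 54, 162, 486]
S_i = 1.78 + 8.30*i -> [1.78, 10.08, 18.38, 26.68, 34.98]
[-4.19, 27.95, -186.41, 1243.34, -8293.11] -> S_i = -4.19*(-6.67)^i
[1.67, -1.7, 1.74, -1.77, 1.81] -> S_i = 1.67*(-1.02)^i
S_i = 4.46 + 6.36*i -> [4.46, 10.82, 17.18, 23.54, 29.9]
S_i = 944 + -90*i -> [944, 854, 764, 674, 584]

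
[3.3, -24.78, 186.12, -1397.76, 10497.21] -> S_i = 3.30*(-7.51)^i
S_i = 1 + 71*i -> [1, 72, 143, 214, 285]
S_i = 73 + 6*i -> [73, 79, 85, 91, 97]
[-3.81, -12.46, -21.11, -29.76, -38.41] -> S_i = -3.81 + -8.65*i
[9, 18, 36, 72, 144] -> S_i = 9*2^i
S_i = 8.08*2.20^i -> [8.08, 17.78, 39.11, 86.04, 189.28]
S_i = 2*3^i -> [2, 6, 18, 54, 162]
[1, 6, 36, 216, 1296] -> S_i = 1*6^i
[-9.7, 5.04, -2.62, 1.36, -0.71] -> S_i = -9.70*(-0.52)^i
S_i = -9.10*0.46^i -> [-9.1, -4.19, -1.93, -0.89, -0.41]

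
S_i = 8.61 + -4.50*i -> [8.61, 4.11, -0.39, -4.89, -9.39]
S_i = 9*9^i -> [9, 81, 729, 6561, 59049]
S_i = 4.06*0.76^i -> [4.06, 3.09, 2.35, 1.78, 1.35]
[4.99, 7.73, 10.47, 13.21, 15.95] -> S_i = 4.99 + 2.74*i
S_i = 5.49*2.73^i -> [5.49, 14.99, 40.92, 111.7, 304.95]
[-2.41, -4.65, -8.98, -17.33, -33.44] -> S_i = -2.41*1.93^i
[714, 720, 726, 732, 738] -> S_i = 714 + 6*i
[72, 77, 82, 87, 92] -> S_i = 72 + 5*i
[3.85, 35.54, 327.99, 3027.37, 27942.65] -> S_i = 3.85*9.23^i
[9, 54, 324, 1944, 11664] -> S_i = 9*6^i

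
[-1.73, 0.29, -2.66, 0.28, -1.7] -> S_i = Random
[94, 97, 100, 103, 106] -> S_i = 94 + 3*i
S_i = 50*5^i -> [50, 250, 1250, 6250, 31250]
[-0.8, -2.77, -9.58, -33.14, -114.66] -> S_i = -0.80*3.46^i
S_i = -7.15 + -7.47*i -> [-7.15, -14.62, -22.09, -29.56, -37.03]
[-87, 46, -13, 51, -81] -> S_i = Random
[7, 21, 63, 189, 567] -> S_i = 7*3^i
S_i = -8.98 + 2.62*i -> [-8.98, -6.36, -3.74, -1.12, 1.5]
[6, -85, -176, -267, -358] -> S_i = 6 + -91*i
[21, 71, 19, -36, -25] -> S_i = Random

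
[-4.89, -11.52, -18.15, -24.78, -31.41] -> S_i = -4.89 + -6.63*i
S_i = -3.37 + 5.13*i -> [-3.37, 1.76, 6.89, 12.02, 17.15]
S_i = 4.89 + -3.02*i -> [4.89, 1.87, -1.15, -4.17, -7.19]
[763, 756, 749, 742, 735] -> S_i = 763 + -7*i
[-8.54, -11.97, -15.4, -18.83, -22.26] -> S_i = -8.54 + -3.43*i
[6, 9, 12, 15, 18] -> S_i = 6 + 3*i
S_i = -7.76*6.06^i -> [-7.76, -47.03, -284.98, -1726.95, -10465.31]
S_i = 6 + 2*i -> [6, 8, 10, 12, 14]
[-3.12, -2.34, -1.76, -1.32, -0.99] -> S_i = -3.12*0.75^i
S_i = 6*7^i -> [6, 42, 294, 2058, 14406]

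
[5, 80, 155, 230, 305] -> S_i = 5 + 75*i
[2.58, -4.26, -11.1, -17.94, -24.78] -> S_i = 2.58 + -6.84*i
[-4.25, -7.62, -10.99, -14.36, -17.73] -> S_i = -4.25 + -3.37*i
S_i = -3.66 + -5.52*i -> [-3.66, -9.18, -14.7, -20.22, -25.74]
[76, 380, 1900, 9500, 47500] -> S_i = 76*5^i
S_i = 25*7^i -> [25, 175, 1225, 8575, 60025]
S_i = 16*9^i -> [16, 144, 1296, 11664, 104976]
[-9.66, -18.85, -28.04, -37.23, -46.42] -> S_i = -9.66 + -9.19*i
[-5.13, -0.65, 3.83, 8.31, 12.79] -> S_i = -5.13 + 4.48*i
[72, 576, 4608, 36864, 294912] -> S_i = 72*8^i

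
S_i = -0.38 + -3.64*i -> [-0.38, -4.02, -7.66, -11.3, -14.94]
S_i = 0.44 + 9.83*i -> [0.44, 10.27, 20.1, 29.93, 39.76]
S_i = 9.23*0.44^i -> [9.23, 4.06, 1.79, 0.79, 0.35]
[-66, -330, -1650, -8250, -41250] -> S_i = -66*5^i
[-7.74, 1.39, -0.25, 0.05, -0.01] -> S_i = -7.74*(-0.18)^i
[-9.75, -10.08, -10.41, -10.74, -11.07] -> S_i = -9.75 + -0.33*i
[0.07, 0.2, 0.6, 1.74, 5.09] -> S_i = 0.07*2.92^i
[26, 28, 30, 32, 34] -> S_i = 26 + 2*i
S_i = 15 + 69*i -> [15, 84, 153, 222, 291]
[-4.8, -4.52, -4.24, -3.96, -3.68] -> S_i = -4.80 + 0.28*i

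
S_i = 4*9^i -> [4, 36, 324, 2916, 26244]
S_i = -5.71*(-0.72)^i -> [-5.71, 4.11, -2.96, 2.13, -1.53]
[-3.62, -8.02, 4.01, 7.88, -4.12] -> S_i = Random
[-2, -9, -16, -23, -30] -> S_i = -2 + -7*i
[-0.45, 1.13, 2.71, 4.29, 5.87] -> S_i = -0.45 + 1.58*i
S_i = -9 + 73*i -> [-9, 64, 137, 210, 283]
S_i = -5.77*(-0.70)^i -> [-5.77, 4.04, -2.83, 1.98, -1.39]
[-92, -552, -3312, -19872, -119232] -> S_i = -92*6^i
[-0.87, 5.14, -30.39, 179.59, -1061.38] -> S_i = -0.87*(-5.91)^i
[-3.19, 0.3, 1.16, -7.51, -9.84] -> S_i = Random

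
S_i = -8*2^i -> [-8, -16, -32, -64, -128]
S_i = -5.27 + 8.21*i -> [-5.27, 2.94, 11.15, 19.36, 27.57]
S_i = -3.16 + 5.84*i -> [-3.16, 2.68, 8.52, 14.36, 20.2]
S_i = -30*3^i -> [-30, -90, -270, -810, -2430]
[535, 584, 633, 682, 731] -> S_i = 535 + 49*i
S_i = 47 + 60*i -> [47, 107, 167, 227, 287]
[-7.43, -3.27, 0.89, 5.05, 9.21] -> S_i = -7.43 + 4.16*i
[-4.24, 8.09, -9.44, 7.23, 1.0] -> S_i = Random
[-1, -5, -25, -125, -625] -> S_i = -1*5^i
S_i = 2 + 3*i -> [2, 5, 8, 11, 14]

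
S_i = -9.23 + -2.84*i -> [-9.23, -12.07, -14.91, -17.75, -20.59]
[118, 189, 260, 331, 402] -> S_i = 118 + 71*i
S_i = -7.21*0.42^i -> [-7.21, -3.03, -1.27, -0.53, -0.22]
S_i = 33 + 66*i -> [33, 99, 165, 231, 297]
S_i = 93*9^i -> [93, 837, 7533, 67797, 610173]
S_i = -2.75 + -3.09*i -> [-2.75, -5.84, -8.93, -12.02, -15.11]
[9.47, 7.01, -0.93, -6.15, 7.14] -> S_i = Random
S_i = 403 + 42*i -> [403, 445, 487, 529, 571]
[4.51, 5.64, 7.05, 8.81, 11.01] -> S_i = 4.51*1.25^i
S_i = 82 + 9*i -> [82, 91, 100, 109, 118]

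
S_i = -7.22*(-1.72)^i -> [-7.22, 12.42, -21.36, 36.74, -63.19]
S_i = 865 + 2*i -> [865, 867, 869, 871, 873]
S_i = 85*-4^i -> [85, -340, 1360, -5440, 21760]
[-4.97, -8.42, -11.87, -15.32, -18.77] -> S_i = -4.97 + -3.45*i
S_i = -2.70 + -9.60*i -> [-2.7, -12.3, -21.9, -31.5, -41.1]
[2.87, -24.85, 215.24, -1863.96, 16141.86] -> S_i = 2.87*(-8.66)^i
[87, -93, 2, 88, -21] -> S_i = Random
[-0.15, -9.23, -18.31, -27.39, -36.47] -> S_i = -0.15 + -9.08*i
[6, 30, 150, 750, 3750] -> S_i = 6*5^i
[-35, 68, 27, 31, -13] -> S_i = Random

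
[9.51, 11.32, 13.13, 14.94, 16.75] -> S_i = 9.51 + 1.81*i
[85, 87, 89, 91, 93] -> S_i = 85 + 2*i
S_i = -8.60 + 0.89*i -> [-8.6, -7.71, -6.82, -5.93, -5.04]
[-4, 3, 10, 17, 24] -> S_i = -4 + 7*i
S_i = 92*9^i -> [92, 828, 7452, 67068, 603612]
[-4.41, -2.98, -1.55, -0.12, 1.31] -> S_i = -4.41 + 1.43*i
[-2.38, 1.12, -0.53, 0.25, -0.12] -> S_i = -2.38*(-0.47)^i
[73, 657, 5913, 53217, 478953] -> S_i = 73*9^i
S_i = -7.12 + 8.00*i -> [-7.12, 0.88, 8.88, 16.88, 24.88]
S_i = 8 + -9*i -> [8, -1, -10, -19, -28]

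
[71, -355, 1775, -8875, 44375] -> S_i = 71*-5^i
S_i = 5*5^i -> [5, 25, 125, 625, 3125]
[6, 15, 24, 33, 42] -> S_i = 6 + 9*i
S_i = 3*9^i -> [3, 27, 243, 2187, 19683]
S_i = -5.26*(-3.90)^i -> [-5.26, 20.51, -80.0, 312.02, -1216.87]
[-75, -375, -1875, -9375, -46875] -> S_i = -75*5^i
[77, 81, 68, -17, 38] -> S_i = Random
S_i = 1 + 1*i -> [1, 2, 3, 4, 5]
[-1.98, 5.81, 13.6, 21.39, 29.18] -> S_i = -1.98 + 7.79*i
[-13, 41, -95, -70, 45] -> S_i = Random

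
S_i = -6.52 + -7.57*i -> [-6.52, -14.09, -21.66, -29.23, -36.8]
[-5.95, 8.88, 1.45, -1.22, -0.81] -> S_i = Random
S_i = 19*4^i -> [19, 76, 304, 1216, 4864]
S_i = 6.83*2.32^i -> [6.83, 15.85, 36.76, 85.29, 197.87]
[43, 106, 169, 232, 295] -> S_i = 43 + 63*i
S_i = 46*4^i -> [46, 184, 736, 2944, 11776]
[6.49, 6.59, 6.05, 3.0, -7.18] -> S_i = Random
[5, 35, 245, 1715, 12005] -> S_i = 5*7^i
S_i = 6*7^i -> [6, 42, 294, 2058, 14406]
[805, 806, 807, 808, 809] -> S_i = 805 + 1*i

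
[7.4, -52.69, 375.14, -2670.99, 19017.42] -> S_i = 7.40*(-7.12)^i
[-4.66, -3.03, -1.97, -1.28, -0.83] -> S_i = -4.66*0.65^i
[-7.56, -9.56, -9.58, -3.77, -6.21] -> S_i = Random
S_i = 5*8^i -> [5, 40, 320, 2560, 20480]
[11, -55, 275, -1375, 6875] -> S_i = 11*-5^i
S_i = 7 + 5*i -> [7, 12, 17, 22, 27]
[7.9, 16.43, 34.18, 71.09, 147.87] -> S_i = 7.90*2.08^i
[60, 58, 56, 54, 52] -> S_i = 60 + -2*i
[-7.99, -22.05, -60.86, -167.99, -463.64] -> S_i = -7.99*2.76^i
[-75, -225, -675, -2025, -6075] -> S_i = -75*3^i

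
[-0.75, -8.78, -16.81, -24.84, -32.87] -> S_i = -0.75 + -8.03*i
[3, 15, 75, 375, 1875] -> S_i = 3*5^i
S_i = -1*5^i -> [-1, -5, -25, -125, -625]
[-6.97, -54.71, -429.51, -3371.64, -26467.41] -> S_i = -6.97*7.85^i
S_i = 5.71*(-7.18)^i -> [5.71, -41.0, 294.36, -2113.53, 15175.18]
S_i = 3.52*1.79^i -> [3.52, 6.3, 11.28, 20.19, 36.14]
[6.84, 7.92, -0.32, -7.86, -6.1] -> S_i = Random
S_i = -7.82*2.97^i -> [-7.82, -23.23, -68.98, -204.87, -608.46]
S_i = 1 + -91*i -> [1, -90, -181, -272, -363]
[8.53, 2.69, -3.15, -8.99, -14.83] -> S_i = 8.53 + -5.84*i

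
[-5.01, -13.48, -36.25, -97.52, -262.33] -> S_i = -5.01*2.69^i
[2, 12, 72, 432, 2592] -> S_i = 2*6^i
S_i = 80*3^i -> [80, 240, 720, 2160, 6480]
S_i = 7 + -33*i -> [7, -26, -59, -92, -125]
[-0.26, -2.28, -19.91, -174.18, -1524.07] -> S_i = -0.26*8.75^i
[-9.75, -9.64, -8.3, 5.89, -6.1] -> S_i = Random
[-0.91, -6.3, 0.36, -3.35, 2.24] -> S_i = Random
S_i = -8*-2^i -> [-8, 16, -32, 64, -128]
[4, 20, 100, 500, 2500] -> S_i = 4*5^i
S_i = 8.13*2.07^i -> [8.13, 16.83, 34.84, 72.11, 149.27]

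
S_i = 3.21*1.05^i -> [3.21, 3.37, 3.54, 3.72, 3.9]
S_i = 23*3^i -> [23, 69, 207, 621, 1863]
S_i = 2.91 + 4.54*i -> [2.91, 7.45, 11.99, 16.53, 21.07]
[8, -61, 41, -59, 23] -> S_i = Random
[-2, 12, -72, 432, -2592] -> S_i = -2*-6^i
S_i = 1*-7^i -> [1, -7, 49, -343, 2401]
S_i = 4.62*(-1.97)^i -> [4.62, -9.1, 17.93, -35.32, 69.58]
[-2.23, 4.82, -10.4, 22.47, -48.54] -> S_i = -2.23*(-2.16)^i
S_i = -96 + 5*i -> [-96, -91, -86, -81, -76]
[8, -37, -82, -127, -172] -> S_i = 8 + -45*i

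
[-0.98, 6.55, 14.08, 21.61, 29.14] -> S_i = -0.98 + 7.53*i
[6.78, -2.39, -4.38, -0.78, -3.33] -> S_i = Random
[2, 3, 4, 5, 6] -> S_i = 2 + 1*i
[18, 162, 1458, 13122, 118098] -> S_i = 18*9^i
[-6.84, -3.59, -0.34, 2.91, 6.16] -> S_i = -6.84 + 3.25*i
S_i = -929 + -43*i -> [-929, -972, -1015, -1058, -1101]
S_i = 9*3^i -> [9, 27, 81, 243, 729]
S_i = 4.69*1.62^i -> [4.69, 7.6, 12.31, 19.94, 32.3]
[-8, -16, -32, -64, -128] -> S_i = -8*2^i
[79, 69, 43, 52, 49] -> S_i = Random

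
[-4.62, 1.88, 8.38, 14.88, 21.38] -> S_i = -4.62 + 6.50*i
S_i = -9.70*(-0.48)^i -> [-9.7, 4.66, -2.23, 1.07, -0.51]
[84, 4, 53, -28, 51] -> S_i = Random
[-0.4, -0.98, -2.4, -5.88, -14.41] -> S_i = -0.40*2.45^i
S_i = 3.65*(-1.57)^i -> [3.65, -5.73, 9.0, -14.13, 22.18]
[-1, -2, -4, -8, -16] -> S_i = -1*2^i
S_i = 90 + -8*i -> [90, 82, 74, 66, 58]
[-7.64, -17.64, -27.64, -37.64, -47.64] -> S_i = -7.64 + -10.00*i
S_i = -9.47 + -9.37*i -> [-9.47, -18.84, -28.21, -37.58, -46.95]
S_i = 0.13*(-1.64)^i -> [0.13, -0.21, 0.35, -0.57, 0.94]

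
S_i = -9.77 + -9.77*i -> [-9.77, -19.54, -29.31, -39.08, -48.85]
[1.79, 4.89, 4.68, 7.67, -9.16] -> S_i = Random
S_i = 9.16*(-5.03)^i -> [9.16, -46.07, 231.76, -1165.73, 5863.64]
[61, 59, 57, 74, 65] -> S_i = Random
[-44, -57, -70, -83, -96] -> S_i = -44 + -13*i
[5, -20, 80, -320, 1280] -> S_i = 5*-4^i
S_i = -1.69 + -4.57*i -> [-1.69, -6.26, -10.83, -15.4, -19.97]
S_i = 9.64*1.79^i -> [9.64, 17.26, 30.89, 55.29, 98.97]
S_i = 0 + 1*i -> [0, 1, 2, 3, 4]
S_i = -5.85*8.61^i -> [-5.85, -50.37, -433.67, -3733.92, -32149.07]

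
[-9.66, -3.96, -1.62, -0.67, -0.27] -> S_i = -9.66*0.41^i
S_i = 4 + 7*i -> [4, 11, 18, 25, 32]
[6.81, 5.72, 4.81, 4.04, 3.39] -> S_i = 6.81*0.84^i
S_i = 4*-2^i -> [4, -8, 16, -32, 64]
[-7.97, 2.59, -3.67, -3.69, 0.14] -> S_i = Random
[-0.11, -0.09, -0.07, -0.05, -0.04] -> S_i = -0.11*0.79^i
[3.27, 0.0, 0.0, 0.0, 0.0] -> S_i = 3.27*0.00^i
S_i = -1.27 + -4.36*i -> [-1.27, -5.63, -9.99, -14.35, -18.71]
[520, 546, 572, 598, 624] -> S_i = 520 + 26*i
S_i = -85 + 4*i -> [-85, -81, -77, -73, -69]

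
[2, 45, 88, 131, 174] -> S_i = 2 + 43*i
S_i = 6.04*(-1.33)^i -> [6.04, -8.03, 10.68, -14.21, 18.9]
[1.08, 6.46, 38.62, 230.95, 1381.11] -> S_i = 1.08*5.98^i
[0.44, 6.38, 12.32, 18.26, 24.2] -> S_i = 0.44 + 5.94*i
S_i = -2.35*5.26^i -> [-2.35, -12.36, -65.02, -342.0, -1798.92]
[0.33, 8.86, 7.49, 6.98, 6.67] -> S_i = Random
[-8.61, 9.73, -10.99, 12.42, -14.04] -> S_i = -8.61*(-1.13)^i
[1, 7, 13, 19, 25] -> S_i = 1 + 6*i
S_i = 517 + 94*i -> [517, 611, 705, 799, 893]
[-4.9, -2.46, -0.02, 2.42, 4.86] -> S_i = -4.90 + 2.44*i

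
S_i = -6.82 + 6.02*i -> [-6.82, -0.8, 5.22, 11.24, 17.26]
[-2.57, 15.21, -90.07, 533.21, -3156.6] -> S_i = -2.57*(-5.92)^i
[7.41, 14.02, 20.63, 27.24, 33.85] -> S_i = 7.41 + 6.61*i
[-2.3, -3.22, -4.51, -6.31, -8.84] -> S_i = -2.30*1.40^i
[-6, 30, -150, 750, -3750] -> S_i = -6*-5^i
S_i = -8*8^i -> [-8, -64, -512, -4096, -32768]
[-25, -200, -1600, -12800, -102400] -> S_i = -25*8^i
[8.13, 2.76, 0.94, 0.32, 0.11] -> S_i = 8.13*0.34^i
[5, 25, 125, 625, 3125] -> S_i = 5*5^i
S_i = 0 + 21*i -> [0, 21, 42, 63, 84]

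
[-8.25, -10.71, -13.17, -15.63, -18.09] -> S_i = -8.25 + -2.46*i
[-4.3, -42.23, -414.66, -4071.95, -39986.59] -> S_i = -4.30*9.82^i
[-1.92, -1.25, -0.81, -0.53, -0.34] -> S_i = -1.92*0.65^i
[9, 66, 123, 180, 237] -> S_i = 9 + 57*i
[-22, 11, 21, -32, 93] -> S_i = Random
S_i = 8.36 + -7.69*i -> [8.36, 0.67, -7.02, -14.71, -22.4]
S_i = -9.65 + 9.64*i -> [-9.65, -0.01, 9.63, 19.27, 28.91]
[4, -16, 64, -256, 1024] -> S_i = 4*-4^i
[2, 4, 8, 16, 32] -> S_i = 2*2^i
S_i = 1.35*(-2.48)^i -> [1.35, -3.35, 8.3, -20.59, 51.07]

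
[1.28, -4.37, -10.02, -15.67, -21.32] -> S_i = 1.28 + -5.65*i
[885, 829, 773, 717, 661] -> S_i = 885 + -56*i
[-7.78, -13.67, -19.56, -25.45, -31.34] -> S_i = -7.78 + -5.89*i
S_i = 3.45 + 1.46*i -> [3.45, 4.91, 6.37, 7.83, 9.29]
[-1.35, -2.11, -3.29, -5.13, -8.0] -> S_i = -1.35*1.56^i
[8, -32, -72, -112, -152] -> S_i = 8 + -40*i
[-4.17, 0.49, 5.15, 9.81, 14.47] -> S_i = -4.17 + 4.66*i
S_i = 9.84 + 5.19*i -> [9.84, 15.03, 20.22, 25.41, 30.6]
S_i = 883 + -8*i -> [883, 875, 867, 859, 851]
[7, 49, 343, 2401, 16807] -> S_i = 7*7^i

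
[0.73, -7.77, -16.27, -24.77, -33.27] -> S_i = 0.73 + -8.50*i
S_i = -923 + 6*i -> [-923, -917, -911, -905, -899]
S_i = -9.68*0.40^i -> [-9.68, -3.87, -1.55, -0.62, -0.25]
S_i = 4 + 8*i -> [4, 12, 20, 28, 36]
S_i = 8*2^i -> [8, 16, 32, 64, 128]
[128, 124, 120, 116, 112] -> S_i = 128 + -4*i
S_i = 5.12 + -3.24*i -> [5.12, 1.88, -1.36, -4.6, -7.84]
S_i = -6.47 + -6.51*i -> [-6.47, -12.98, -19.49, -26.0, -32.51]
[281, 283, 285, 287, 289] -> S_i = 281 + 2*i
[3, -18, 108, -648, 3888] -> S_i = 3*-6^i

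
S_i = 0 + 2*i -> [0, 2, 4, 6, 8]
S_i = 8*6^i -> [8, 48, 288, 1728, 10368]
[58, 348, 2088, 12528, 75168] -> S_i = 58*6^i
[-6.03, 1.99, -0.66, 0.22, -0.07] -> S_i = -6.03*(-0.33)^i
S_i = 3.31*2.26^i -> [3.31, 7.48, 16.91, 38.21, 86.35]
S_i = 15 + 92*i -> [15, 107, 199, 291, 383]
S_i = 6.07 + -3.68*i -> [6.07, 2.39, -1.29, -4.97, -8.65]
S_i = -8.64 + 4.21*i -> [-8.64, -4.43, -0.22, 3.99, 8.2]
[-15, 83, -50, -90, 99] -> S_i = Random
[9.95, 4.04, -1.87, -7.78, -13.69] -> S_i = 9.95 + -5.91*i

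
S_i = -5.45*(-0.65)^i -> [-5.45, 3.54, -2.3, 1.5, -0.97]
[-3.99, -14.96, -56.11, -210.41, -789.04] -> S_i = -3.99*3.75^i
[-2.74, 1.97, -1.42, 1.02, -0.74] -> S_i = -2.74*(-0.72)^i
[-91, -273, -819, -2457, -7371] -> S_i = -91*3^i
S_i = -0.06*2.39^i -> [-0.06, -0.14, -0.34, -0.82, -1.96]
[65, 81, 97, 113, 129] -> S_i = 65 + 16*i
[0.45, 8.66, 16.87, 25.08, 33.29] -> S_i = 0.45 + 8.21*i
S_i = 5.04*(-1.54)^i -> [5.04, -7.76, 11.95, -18.41, 28.35]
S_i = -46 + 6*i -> [-46, -40, -34, -28, -22]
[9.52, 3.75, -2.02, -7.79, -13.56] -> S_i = 9.52 + -5.77*i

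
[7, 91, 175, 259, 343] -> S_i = 7 + 84*i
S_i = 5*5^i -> [5, 25, 125, 625, 3125]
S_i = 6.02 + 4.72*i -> [6.02, 10.74, 15.46, 20.18, 24.9]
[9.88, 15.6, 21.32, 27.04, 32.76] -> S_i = 9.88 + 5.72*i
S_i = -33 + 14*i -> [-33, -19, -5, 9, 23]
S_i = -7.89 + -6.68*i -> [-7.89, -14.57, -21.25, -27.93, -34.61]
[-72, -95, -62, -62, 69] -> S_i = Random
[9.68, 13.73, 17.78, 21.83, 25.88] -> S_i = 9.68 + 4.05*i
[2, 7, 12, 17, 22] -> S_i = 2 + 5*i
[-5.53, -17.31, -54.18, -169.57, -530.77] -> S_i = -5.53*3.13^i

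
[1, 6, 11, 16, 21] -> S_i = 1 + 5*i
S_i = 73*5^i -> [73, 365, 1825, 9125, 45625]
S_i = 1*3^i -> [1, 3, 9, 27, 81]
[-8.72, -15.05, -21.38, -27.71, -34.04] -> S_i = -8.72 + -6.33*i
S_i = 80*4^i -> [80, 320, 1280, 5120, 20480]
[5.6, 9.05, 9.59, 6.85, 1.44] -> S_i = Random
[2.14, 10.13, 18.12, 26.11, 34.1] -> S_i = 2.14 + 7.99*i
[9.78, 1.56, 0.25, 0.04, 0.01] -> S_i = 9.78*0.16^i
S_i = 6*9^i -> [6, 54, 486, 4374, 39366]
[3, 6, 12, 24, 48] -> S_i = 3*2^i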